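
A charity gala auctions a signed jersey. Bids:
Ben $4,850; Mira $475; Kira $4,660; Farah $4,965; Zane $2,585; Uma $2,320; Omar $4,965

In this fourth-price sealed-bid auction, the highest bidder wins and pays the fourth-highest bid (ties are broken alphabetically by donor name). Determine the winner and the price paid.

Fourth-price sealed-bid auction: the highest bidder wins and pays the fourth-highest bid.
Bids in order: 4,965 (Farah) > 4,965 (Omar) > 4,850 (Ben) > 4,660 (Kira) > 2,585 (Zane) > 2,320 (Uma) > …
Farah and Omar tie at $4,965; tie-break gives it to Farah.
Farah wins; payment is bid #4 in the ranking = $4,660.

Farah pays $4,660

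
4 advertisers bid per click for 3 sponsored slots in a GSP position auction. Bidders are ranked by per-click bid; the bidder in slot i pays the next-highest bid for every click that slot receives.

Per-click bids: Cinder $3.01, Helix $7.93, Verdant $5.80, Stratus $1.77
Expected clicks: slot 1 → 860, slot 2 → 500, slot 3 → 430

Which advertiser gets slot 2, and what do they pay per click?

Sorting advertisers: $7.93 (Helix) > $5.80 (Verdant) > $3.01 (Cinder) > $1.77 (Stratus)
Slot 2 goes to the second-ranked bidder, Verdant, who pays the next bid down: $3.01/click.

Verdant; $3.01 per click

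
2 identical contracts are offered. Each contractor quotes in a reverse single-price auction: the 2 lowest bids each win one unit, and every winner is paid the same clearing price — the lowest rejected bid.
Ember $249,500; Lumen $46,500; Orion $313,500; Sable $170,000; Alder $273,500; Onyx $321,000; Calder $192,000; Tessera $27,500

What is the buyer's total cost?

Sorting: 27,500 (Tessera), 46,500 (Lumen), 170,000 (Sable), 192,000 (Calder), …
Winners (2 units): Tessera, Lumen.
Clearing price = lowest rejected bid = $170,000.
Total cost = 2 × $170,000 = $340,000.

Total cost: $340,000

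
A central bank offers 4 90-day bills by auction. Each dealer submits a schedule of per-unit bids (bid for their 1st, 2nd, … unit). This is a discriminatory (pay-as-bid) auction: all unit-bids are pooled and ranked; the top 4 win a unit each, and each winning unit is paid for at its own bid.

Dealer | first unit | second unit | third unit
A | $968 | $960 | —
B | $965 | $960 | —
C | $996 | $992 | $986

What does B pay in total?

B pays $0

Merging the schedules and taking the best 4: 996 (C-1), 992 (C-2), 986 (C-3), 968 (A-1)
Next rejected bid: $965 (not a price — pay-as-bid).
B wins no units.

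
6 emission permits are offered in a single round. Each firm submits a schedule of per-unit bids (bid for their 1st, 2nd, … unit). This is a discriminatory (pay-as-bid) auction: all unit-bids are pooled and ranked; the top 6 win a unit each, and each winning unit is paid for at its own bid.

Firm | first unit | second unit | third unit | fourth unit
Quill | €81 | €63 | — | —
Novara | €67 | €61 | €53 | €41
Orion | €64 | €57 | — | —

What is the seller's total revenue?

Pooled unit-bids ranked (top 6): 81 (Quill-1), 67 (Novara-1), 64 (Orion-1), 63 (Quill-2), 61 (Novara-2), 57 (Orion-2)
Next rejected bid: €53 (not a price — pay-as-bid).
Each winning unit pays its own bid.
Revenue = 81 + 67 + 64 + 63 + 61 + 57 = €393.

Total revenue: €393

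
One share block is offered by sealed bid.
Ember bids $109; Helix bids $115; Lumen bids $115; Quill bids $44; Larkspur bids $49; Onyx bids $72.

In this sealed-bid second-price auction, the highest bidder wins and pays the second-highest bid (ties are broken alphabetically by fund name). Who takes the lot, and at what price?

Sealed-bid second-price auction: the highest bidder wins and pays the second-highest bid.
Bids ranked: 115 (Helix) > 115 (Lumen) > 109 (Ember) > 72 (Onyx) > 49 (Larkspur) > 44 (Quill)
Helix and Lumen tie at $115; tie-break gives it to Helix.
Second-price: Helix pays Lumen's bid of $115.

Helix pays $115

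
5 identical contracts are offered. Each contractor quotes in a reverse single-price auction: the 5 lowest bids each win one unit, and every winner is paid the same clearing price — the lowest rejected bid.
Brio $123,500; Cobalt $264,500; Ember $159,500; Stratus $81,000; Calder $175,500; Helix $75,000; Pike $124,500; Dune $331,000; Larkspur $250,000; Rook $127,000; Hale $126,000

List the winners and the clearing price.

Sorting: 75,000 (Helix), 81,000 (Stratus), 123,500 (Brio), 124,500 (Pike), 126,000 (Hale), 127,000 (Rook), 159,500 (Ember), …
Winners (5 units): Helix, Stratus, Brio, Pike, Hale.
Clearing price = lowest rejected bid = $127,000.

Helix, Stratus, Brio, Pike, Hale; each is paid $127,000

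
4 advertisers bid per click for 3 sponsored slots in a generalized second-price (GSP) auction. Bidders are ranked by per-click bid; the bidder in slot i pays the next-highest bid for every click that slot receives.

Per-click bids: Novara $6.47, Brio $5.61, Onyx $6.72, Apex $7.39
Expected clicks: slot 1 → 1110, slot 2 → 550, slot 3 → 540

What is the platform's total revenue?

Sorting advertisers: $7.39 (Apex) > $6.72 (Onyx) > $6.47 (Novara) > $5.61 (Brio)
Slot 1: Apex pays $6.72 × 1110 = $7459.20
Slot 2: Onyx pays $6.47 × 550 = $3558.50
Slot 3: Novara pays $5.61 × 540 = $3029.40
Total = $14047.10

Total revenue: $14047.10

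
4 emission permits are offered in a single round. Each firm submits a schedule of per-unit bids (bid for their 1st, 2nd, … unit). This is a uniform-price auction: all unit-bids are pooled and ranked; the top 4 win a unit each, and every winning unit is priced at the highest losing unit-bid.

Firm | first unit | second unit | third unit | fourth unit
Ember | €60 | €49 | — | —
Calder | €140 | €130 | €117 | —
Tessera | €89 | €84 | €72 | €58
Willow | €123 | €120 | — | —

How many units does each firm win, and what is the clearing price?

Calder 2, Willow 2; clearing price €117

Pooled unit-bids ranked (top 4): 140 (Calder-1), 130 (Calder-2), 123 (Willow-1), 120 (Willow-2)
The (k+1)-th unit-bid is €117.
Allocation: Calder 2, Willow 2.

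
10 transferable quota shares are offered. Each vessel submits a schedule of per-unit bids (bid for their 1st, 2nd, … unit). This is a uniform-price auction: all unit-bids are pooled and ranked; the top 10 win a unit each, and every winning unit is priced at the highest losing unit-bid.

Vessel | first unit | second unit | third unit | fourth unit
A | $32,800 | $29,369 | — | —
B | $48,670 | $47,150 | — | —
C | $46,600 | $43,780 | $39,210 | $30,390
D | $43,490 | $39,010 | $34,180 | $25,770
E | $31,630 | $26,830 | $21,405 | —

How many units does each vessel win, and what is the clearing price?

Merging the schedules and taking the best 10: 48,670 (B-1), 47,150 (B-2), 46,600 (C-1), 43,780 (C-2), 43,490 (D-1), 39,210 (C-3), 39,010 (D-2), 34,180 (D-3), 32,800 (A-1), 31,630 (E-1)
First bid not allocated: $30,390.
Allocation: A 1, B 2, C 3, D 3, E 1.

A 1, B 2, C 3, D 3, E 1; clearing price $30,390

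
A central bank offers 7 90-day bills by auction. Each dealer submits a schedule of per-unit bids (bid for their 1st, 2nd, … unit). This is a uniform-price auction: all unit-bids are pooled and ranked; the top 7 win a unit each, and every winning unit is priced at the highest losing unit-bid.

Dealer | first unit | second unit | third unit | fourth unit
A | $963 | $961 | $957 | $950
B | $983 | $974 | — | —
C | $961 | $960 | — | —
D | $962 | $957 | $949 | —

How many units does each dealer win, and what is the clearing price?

A 2, B 2, C 2, D 1; clearing price $957

Pooled unit-bids ranked (top 7): 983 (B-1), 974 (B-2), 963 (A-1), 962 (D-1), 961 (A-2), 961 (C-1), 960 (C-2)
The (k+1)-th unit-bid is $957.
Allocation: A 2, B 2, C 2, D 1.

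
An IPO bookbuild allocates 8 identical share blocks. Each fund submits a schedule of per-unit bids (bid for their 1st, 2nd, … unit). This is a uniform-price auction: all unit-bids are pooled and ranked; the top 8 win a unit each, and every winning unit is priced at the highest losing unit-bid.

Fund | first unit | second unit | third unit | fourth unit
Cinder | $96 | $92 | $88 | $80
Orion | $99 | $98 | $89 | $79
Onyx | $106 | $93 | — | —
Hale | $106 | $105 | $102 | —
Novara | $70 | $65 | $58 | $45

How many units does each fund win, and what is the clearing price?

Pooled unit-bids ranked (top 8): 106 (Onyx-1), 106 (Hale-1), 105 (Hale-2), 102 (Hale-3), 99 (Orion-1), 98 (Orion-2), 96 (Cinder-1), 93 (Onyx-2)
First bid not allocated: $92.
Allocation: Cinder 1, Hale 3, Onyx 2, Orion 2.

Cinder 1, Hale 3, Onyx 2, Orion 2; clearing price $92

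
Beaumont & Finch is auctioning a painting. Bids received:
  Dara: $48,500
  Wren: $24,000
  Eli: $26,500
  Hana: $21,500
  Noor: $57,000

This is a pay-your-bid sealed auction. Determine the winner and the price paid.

Noor pays $57,000

Rule: the highest bidder wins and pays their own bid.
Sorting bids: 57,000 (Noor) > 48,500 (Dara) > 26,500 (Eli) > 24,000 (Wren) > 21,500 (Hana)
Noor has the highest bid and pays exactly that: $57,000.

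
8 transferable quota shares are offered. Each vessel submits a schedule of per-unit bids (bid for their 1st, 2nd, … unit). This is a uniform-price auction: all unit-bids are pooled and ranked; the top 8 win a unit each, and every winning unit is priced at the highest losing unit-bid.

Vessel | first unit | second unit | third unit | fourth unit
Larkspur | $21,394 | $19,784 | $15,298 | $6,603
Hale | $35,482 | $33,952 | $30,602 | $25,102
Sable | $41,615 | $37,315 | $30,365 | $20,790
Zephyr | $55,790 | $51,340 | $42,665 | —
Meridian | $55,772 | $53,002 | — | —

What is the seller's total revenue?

Total revenue: $271,616

Merging the schedules and taking the best 8: 55,790 (Zephyr-1), 55,772 (Meridian-1), 53,002 (Meridian-2), 51,340 (Zephyr-2), 42,665 (Zephyr-3), 41,615 (Sable-1), 37,315 (Sable-2), 35,482 (Hale-1)
The (k+1)-th unit-bid is $33,952.
Allocation: Hale 1, Meridian 2, Sable 2, Zephyr 3. Every unit priced at $33,952.
Revenue = 8 × 33,952 = $271,616.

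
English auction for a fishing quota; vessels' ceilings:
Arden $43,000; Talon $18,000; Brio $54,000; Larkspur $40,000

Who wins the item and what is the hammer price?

Sorting limits: 54,000 (Brio) > 43,000 (Arden) > 40,000 (Larkspur) > 18,000 (Talon)
Once the price passes $43,000, only Brio is left; the hammer falls at Arden's limit of $43,000.

Brio wins at $43,000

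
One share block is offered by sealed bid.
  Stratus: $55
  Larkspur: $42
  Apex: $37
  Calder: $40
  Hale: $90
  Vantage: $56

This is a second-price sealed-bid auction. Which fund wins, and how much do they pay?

Sorting bids: 90 (Hale) > 56 (Vantage) > 55 (Stratus) > 42 (Larkspur) > 40 (Calder) > 37 (Apex)
Hale is highest; pays the second-highest bid, $56.

Hale pays $56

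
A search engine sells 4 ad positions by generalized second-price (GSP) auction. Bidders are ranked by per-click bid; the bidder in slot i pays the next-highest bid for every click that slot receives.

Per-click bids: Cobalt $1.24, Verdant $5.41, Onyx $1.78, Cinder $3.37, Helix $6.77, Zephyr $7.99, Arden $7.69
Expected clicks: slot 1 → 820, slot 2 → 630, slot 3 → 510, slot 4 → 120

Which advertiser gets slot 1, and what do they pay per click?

Per-click bids in order: $7.99 (Zephyr) > $7.69 (Arden) > $6.77 (Helix) > $5.41 (Verdant) > $3.37 (Cinder) > …
Slot 1 goes to the first-ranked bidder, Zephyr, who pays the next bid down: $7.69/click.

Zephyr; $7.69 per click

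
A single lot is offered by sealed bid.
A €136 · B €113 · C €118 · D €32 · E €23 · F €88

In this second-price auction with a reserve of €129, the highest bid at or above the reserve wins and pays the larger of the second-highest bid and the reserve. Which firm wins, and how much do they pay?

A pays €129

Bids ranked: 136 (A) > 118 (C) > 113 (B) > 88 (F) > 32 (D) > 23 (E)
Highest eligible bid: A at €136.
Second-highest bid €118 is below the reserve €129, so the reserve binds → payment €129.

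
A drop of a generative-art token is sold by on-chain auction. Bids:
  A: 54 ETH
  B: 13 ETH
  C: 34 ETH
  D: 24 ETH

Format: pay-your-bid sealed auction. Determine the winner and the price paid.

Pay-your-bid sealed auction: the highest bidder wins and pays their own bid.
Bids in order: 54 (A) > 34 (C) > 24 (D) > 13 (B)
A is highest → pays own bid, 54 ETH.

A pays 54 ETH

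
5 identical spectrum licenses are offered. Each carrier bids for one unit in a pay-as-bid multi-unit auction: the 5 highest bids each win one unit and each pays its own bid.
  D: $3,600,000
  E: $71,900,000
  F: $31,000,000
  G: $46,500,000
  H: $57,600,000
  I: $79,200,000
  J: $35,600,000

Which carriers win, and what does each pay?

I $79,200,000, E $71,900,000, H $57,600,000, G $46,500,000, J $35,600,000

Bids ranked high→low: 79,200,000 (I), 71,900,000 (E), 57,600,000 (H), 46,500,000 (G), 35,600,000 (J), 31,000,000 (F), 3,600,000 (D)
Winners (5 units): I, E, H, G, J.
Each winner pays its own bid: I $79,200,000, E $71,900,000, H $57,600,000, G $46,500,000, J $35,600,000.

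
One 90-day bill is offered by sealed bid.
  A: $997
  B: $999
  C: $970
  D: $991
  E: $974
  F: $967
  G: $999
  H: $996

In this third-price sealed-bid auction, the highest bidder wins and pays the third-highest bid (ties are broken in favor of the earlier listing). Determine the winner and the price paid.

Bids in order: 999 (B) > 999 (G) > 997 (A) > 996 (H) > 991 (D) > 974 (E) > …
Tie at $999 → B wins by tie-break.
B is highest; pays the third-highest bid, $997.

B pays $997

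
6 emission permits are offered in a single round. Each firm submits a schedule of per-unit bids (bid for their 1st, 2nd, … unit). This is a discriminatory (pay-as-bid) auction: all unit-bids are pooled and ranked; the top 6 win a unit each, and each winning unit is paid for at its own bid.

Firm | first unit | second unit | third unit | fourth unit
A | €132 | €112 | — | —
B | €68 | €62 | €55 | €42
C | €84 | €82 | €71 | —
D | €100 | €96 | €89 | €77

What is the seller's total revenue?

Pooled unit-bids ranked (top 6): 132 (A-1), 112 (A-2), 100 (D-1), 96 (D-2), 89 (D-3), 84 (C-1)
Next rejected bid: €82 (not a price — pay-as-bid).
Each winning unit pays its own bid.
Revenue = 132 + 112 + 100 + 96 + 89 + 84 = €613.

Total revenue: €613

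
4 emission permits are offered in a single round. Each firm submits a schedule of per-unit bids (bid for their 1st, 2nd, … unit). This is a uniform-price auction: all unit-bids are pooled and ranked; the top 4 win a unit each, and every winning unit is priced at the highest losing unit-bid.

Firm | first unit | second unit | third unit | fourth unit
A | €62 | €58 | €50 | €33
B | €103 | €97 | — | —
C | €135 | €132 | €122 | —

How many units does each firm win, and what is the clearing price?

Pooled unit-bids ranked (top 4): 135 (C-1), 132 (C-2), 122 (C-3), 103 (B-1)
Highest rejected unit-bid = €97.
Allocation: B 1, C 3.

B 1, C 3; clearing price €97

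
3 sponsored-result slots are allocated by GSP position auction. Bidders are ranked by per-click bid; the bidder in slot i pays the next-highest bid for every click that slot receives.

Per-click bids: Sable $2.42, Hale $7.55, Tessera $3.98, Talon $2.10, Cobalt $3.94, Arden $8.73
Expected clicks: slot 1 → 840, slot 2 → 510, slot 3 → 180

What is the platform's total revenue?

Total revenue: $9081.00

Ranked by bid: $8.73 (Arden) > $7.55 (Hale) > $3.98 (Tessera) > $3.94 (Cobalt) > …
Slot 1: Arden pays $7.55 × 840 = $6342.00
Slot 2: Hale pays $3.98 × 510 = $2029.80
Slot 3: Tessera pays $3.94 × 180 = $709.20
Total = $9081.00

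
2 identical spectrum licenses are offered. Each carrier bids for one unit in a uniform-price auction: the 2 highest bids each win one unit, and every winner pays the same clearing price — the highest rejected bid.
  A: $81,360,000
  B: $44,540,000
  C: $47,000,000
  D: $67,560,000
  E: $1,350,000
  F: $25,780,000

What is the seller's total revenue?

Total revenue: $94,000,000

Bids ranked high→low: 81,360,000 (A), 67,560,000 (D), 47,000,000 (C), 44,540,000 (B), …
Top 2: A, D.
Clearing price = highest rejected bid = $47,000,000.
Total revenue = 2 × $47,000,000 = $94,000,000.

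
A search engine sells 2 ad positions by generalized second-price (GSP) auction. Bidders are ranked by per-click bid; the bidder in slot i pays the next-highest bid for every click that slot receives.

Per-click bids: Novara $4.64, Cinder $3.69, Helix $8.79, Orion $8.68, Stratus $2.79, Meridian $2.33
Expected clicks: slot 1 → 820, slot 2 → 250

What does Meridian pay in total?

Meridian pays $0.00

Per-click bids in order: $8.79 (Helix) > $8.68 (Orion) > $4.64 (Novara) > …
Meridian ranks below slot 2 → no slot, pays nothing.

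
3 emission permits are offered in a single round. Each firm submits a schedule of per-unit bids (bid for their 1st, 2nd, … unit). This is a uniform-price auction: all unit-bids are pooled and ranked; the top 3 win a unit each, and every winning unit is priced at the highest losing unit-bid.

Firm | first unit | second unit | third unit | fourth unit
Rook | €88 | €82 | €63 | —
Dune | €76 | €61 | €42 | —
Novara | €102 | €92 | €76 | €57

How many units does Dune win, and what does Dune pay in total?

Dune: 0 units, pays €0

Merging the schedules and taking the best 3: 102 (Novara-1), 92 (Novara-2), 88 (Rook-1)
Highest rejected unit-bid = €82.
Dune wins 0 unit(s) at €82 each.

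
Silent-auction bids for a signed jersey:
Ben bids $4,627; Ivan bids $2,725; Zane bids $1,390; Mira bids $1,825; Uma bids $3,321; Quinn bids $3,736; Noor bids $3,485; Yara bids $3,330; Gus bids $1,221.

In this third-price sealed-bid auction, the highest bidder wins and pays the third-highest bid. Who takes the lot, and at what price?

Bids in order: 4,627 (Ben) > 3,736 (Quinn) > 3,485 (Noor) > 3,330 (Yara) > 3,321 (Uma) > 2,725 (Ivan) > …
Ben is highest; pays the third-highest bid, $3,485.

Ben pays $3,485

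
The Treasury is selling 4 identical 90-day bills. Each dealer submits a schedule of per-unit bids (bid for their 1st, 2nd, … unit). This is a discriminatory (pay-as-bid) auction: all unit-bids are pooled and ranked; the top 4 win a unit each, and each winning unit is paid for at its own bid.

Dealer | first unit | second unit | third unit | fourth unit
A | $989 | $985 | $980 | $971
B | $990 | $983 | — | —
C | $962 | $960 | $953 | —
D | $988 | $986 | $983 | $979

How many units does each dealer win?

All unit-bids, highest first — top 4: 990 (B-1), 989 (A-1), 988 (D-1), 986 (D-2)
Next rejected bid: $985 (not a price — pay-as-bid).
Allocation: A 1, B 1, D 2.

A 1, B 1, D 2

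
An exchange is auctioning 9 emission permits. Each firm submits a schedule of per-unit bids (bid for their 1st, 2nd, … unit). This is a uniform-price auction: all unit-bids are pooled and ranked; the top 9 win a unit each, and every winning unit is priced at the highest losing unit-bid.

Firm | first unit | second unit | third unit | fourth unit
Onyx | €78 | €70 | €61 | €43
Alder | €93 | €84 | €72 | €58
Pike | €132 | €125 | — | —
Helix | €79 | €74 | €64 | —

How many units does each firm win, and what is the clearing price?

All unit-bids, highest first — top 9: 132 (Pike-1), 125 (Pike-2), 93 (Alder-1), 84 (Alder-2), 79 (Helix-1), 78 (Onyx-1), 74 (Helix-2), 72 (Alder-3), 70 (Onyx-2)
The (k+1)-th unit-bid is €64.
Allocation: Alder 3, Helix 2, Onyx 2, Pike 2.

Alder 3, Helix 2, Onyx 2, Pike 2; clearing price €64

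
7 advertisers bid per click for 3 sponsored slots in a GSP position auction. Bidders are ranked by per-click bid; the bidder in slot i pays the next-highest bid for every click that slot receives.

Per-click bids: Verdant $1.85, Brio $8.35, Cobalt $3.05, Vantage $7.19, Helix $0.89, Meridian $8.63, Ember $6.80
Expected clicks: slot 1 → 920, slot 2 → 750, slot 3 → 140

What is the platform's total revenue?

Ranked by bid: $8.63 (Meridian) > $8.35 (Brio) > $7.19 (Vantage) > $6.80 (Ember) > …
Slot 1: Meridian pays $8.35 × 920 = $7682.00
Slot 2: Brio pays $7.19 × 750 = $5392.50
Slot 3: Vantage pays $6.80 × 140 = $952.00
Total = $14026.50

Total revenue: $14026.50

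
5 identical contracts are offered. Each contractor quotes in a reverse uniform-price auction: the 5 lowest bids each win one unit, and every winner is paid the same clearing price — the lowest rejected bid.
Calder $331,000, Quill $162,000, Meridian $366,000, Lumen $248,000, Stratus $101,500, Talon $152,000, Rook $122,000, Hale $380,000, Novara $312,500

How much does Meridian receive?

Meridian is paid $0

Sorting: 101,500 (Stratus), 122,000 (Rook), 152,000 (Talon), 162,000 (Quill), 248,000 (Lumen), 312,500 (Novara), 331,000 (Calder), …
Lowest 5: Stratus, Rook, Talon, Quill, Lumen.
First losing bid is Novara's $312,500, which sets the uniform price.
Meridian does not win → is paid $0.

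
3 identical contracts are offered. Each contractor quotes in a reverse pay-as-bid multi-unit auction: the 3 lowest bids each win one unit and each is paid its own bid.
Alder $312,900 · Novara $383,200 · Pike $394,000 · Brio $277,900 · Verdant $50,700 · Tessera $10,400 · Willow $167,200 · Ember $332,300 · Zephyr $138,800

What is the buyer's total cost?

Sorting: 10,400 (Tessera), 50,700 (Verdant), 138,800 (Zephyr), 167,200 (Willow), 277,900 (Brio), …
The 3 lowest are Tessera, Verdant, Zephyr.
Total cost = 10,400 + 50,700 + 138,800 = $199,900.

Total cost: $199,900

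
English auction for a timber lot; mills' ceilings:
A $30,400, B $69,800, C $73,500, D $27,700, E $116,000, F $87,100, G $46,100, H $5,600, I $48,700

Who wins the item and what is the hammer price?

E wins at $87,100

Sorting limits: 116,000 (E) > 87,100 (F) > 73,500 (C) > 69,800 (B) > 48,700 (I) > 46,100 (G) > …
F is the last rival to drop out, at $87,100; E remains and wins at that price.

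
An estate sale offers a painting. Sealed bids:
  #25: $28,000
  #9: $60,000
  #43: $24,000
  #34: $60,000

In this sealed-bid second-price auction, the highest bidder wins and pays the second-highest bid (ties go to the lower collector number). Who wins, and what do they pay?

#9 pays $60,000

Sealed-bid second-price auction: the highest bidder wins and pays the second-highest bid.
Bids ranked: 60,000 (#9) > 60,000 (#34) > 28,000 (#25) > 24,000 (#43)
#9 and #34 tie at $60,000; tie-break gives it to #9.
#9 is highest; pays the second-highest bid, $60,000.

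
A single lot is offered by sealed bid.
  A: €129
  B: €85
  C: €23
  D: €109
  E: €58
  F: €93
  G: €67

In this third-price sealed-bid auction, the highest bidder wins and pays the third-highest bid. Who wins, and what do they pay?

Third-price sealed-bid auction: the highest bidder wins and pays the third-highest bid.
Bids ranked: 129 (A) > 109 (D) > 93 (F) > 85 (B) > 67 (G) > 58 (E) > …
A is highest; pays the third-highest bid, €93.

A pays €93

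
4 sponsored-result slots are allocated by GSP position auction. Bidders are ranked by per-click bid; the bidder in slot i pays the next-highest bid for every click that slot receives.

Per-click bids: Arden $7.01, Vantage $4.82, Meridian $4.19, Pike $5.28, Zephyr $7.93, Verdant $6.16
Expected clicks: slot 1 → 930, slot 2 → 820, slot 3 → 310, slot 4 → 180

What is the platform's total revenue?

Total revenue: $14074.90

Ranked by bid: $7.93 (Zephyr) > $7.01 (Arden) > $6.16 (Verdant) > $5.28 (Pike) > $4.82 (Vantage) > …
Slot 1: Zephyr pays $7.01 × 930 = $6519.30
Slot 2: Arden pays $6.16 × 820 = $5051.20
Slot 3: Verdant pays $5.28 × 310 = $1636.80
Slot 4: Pike pays $4.82 × 180 = $867.60
Total = $14074.90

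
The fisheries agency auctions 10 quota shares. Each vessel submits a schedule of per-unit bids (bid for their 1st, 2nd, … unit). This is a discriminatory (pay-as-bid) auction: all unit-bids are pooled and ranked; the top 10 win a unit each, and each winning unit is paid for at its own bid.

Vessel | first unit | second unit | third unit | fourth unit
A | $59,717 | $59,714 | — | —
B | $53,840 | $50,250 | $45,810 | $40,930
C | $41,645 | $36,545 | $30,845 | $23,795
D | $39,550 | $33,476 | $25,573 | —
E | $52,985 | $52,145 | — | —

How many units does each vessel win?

A 2, B 4, C 1, D 1, E 2

All unit-bids, highest first — top 10: 59,717 (A-1), 59,714 (A-2), 53,840 (B-1), 52,985 (E-1), 52,145 (E-2), 50,250 (B-2), 45,810 (B-3), 41,645 (C-1), 40,930 (B-4), 39,550 (D-1)
Next rejected bid: $36,545 (not a price — pay-as-bid).
Allocation: A 2, B 4, C 1, D 1, E 2.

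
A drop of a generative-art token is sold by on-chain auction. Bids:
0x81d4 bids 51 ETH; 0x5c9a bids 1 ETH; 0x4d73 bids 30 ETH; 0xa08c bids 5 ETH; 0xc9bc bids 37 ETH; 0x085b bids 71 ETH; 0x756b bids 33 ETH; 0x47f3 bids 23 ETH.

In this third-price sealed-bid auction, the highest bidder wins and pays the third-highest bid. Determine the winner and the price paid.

0x085b pays 37 ETH

Bids ranked: 71 (0x085b) > 51 (0x81d4) > 37 (0xc9bc) > 33 (0x756b) > 30 (0x4d73) > 23 (0x47f3) > …
0x085b wins; payment is bid #3 in the ranking = 37 ETH.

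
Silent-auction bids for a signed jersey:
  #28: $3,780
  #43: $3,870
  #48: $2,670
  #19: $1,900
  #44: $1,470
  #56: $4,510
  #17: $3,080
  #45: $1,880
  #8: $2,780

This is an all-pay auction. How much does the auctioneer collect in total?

Total revenue: $25,940

Bids ranked: 4,510 (#56) > 3,870 (#43) > 3,780 (#28) > 3,080 (#17) > 2,780 (#8) > 2,670 (#48) > …
Every bidder forfeits their bid regardless of winning.
Revenue = 3,780 + 3,870 + 2,670 + 1,900 + 1,470 + 4,510 + 3,080 + 1,880 + 2,780 = $25,940.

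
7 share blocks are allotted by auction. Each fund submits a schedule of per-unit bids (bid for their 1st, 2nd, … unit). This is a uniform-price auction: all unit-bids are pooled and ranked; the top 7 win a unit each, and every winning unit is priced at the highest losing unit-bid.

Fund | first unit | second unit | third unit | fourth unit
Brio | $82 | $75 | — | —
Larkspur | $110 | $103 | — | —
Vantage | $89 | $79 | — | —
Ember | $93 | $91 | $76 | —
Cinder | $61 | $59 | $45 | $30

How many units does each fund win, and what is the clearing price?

Brio 1, Ember 2, Larkspur 2, Vantage 2; clearing price $76

Merging the schedules and taking the best 7: 110 (Larkspur-1), 103 (Larkspur-2), 93 (Ember-1), 91 (Ember-2), 89 (Vantage-1), 82 (Brio-1), 79 (Vantage-2)
First bid not allocated: $76.
Allocation: Brio 1, Ember 2, Larkspur 2, Vantage 2.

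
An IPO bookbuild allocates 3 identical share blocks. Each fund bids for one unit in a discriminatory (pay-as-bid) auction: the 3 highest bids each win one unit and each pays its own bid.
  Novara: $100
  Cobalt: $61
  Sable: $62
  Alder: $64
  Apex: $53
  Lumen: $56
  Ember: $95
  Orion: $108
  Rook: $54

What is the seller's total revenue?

Ordering the bids: 108 (Orion), 100 (Novara), 95 (Ember), 64 (Alder), 62 (Sable), …
Top 3: Orion, Novara, Ember.
Total revenue = 108 + 100 + 95 = $303.

Total revenue: $303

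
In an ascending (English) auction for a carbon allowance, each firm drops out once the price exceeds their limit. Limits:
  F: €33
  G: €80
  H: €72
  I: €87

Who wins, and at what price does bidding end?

Rule: the price rises until one bidder remains; the winner pays the price at which the last rival dropped out.
Limits ranked: 87 (I) > 80 (G) > 72 (H) > 33 (F)
Bidding ends when G exits at €80; I takes it.

I wins at €80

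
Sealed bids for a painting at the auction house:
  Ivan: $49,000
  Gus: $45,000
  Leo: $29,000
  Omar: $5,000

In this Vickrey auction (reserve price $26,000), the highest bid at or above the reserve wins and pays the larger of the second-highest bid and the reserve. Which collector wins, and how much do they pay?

Rule: the highest bid at or above the reserve wins and pays the larger of the second-highest bid and the reserve.
Sorting bids: 49,000 (Ivan) > 45,000 (Gus) > 29,000 (Leo) > 5,000 (Omar)
Ivan has the top bid at or above the reserve ($49,000).
max(second-highest $45,000, reserve $26,000) = $45,000; the reserve does not bind.

Ivan pays $45,000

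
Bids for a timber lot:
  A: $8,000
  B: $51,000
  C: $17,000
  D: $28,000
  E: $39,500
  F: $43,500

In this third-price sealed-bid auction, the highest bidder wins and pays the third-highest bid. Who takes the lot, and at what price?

B pays $39,500

Bids in order: 51,000 (B) > 43,500 (F) > 39,500 (E) > 28,000 (D) > 17,000 (C) > 8,000 (A)
B wins; payment is bid #3 in the ranking = $39,500.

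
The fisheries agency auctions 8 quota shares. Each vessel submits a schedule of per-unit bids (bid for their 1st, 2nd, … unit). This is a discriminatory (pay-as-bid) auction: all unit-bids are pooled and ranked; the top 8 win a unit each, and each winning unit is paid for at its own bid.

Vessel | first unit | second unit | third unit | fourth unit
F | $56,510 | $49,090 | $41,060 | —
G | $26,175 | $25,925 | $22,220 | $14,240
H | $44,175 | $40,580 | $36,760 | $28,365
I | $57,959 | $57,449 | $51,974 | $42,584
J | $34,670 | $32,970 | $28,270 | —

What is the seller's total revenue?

Merging the schedules and taking the best 8: 57,959 (I-1), 57,449 (I-2), 56,510 (F-1), 51,974 (I-3), 49,090 (F-2), 44,175 (H-1), 42,584 (I-4), 41,060 (F-3)
Next rejected bid: $40,580 (not a price — pay-as-bid).
Each winning unit pays its own bid.
Revenue = 57,959 + 57,449 + 56,510 + 51,974 + 49,090 + 44,175 + 42,584 + 41,060 = $400,801.

Total revenue: $400,801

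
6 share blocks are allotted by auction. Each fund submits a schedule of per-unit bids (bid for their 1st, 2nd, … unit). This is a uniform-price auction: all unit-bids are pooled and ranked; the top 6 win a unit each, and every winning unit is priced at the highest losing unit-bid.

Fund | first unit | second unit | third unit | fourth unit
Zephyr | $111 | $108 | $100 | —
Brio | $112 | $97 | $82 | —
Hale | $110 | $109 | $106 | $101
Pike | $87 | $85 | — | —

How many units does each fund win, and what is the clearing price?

Brio 1, Hale 3, Zephyr 2; clearing price $101

Pooled unit-bids ranked (top 6): 112 (Brio-1), 111 (Zephyr-1), 110 (Hale-1), 109 (Hale-2), 108 (Zephyr-2), 106 (Hale-3)
First bid not allocated: $101.
Allocation: Brio 1, Hale 3, Zephyr 2.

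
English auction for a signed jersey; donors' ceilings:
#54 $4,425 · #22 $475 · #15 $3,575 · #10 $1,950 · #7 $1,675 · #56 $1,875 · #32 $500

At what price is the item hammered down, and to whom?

Sorting limits: 4,425 (#54) > 3,575 (#15) > 1,950 (#10) > 1,875 (#56) > 1,675 (#7) > 500 (#32) > …
Once the price passes $3,575, only #54 is left; the hammer falls at #15's limit of $3,575.

#54 wins at $3,575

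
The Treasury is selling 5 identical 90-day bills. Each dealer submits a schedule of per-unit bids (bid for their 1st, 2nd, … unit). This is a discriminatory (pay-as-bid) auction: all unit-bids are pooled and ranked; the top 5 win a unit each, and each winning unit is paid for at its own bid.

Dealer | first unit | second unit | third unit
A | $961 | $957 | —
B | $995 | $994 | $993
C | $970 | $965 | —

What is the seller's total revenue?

Total revenue: $4,917

All unit-bids, highest first — top 5: 995 (B-1), 994 (B-2), 993 (B-3), 970 (C-1), 965 (C-2)
Next rejected bid: $961 (not a price — pay-as-bid).
Each winning unit pays its own bid.
Revenue = 995 + 994 + 993 + 970 + 965 = $4,917.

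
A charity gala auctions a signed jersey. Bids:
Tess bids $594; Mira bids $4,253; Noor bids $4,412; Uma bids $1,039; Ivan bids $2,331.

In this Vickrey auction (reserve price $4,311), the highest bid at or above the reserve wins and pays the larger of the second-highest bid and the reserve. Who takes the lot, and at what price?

Noor pays $4,311

Bids in order: 4,412 (Noor) > 4,253 (Mira) > 2,331 (Ivan) > 1,039 (Uma) > 594 (Tess)
Highest eligible bid: Noor at $4,412.
max(second-highest $4,253, reserve $4,311) = $4,311.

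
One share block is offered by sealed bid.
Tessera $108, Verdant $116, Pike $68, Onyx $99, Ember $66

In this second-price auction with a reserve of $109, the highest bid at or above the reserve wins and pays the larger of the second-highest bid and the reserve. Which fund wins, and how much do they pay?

Verdant pays $109

Bids in order: 116 (Verdant) > 108 (Tessera) > 99 (Onyx) > 68 (Pike) > 66 (Ember)
Verdant has the top bid at or above the reserve ($116).
Second-highest bid $108 is below the reserve $109, so the reserve binds → payment $109.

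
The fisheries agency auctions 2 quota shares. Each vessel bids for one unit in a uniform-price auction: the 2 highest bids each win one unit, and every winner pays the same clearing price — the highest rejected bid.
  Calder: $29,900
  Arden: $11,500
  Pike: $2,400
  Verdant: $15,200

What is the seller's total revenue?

Total revenue: $23,000

Sorting: 29,900 (Calder), 15,200 (Verdant), 11,500 (Arden), 2,400 (Pike)
The 2 highest are Calder, Verdant.
Highest unsuccessful bid: $11,500 → clearing price.
Total revenue = 2 × $11,500 = $23,000.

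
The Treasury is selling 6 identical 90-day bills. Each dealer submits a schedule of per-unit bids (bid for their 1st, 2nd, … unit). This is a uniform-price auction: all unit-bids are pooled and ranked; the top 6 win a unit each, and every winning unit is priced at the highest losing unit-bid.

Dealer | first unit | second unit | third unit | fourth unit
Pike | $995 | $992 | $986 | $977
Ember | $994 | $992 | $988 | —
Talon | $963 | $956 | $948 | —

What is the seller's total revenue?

Total revenue: $5,862

All unit-bids, highest first — top 6: 995 (Pike-1), 994 (Ember-1), 992 (Pike-2), 992 (Ember-2), 988 (Ember-3), 986 (Pike-3)
First bid not allocated: $977.
Allocation: Ember 3, Pike 3. Every unit priced at $977.
Revenue = 6 × 977 = $5,862.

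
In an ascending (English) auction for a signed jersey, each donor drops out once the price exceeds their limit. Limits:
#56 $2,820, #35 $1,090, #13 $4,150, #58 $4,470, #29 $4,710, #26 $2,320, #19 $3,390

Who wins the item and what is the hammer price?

#29 wins at $4,470

Limits ranked: 4,710 (#29) > 4,470 (#58) > 4,150 (#13) > 3,390 (#19) > 2,820 (#56) > 2,320 (#26) > …
#58 is the last rival to drop out, at $4,470; #29 remains and wins at that price.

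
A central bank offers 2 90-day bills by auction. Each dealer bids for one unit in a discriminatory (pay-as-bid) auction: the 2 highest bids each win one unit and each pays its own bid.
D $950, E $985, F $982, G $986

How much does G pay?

G pays $986

Ordering the bids: 986 (G), 985 (E), 982 (F), 950 (D)
The 2 highest are G, E.
G wins → own bid $986.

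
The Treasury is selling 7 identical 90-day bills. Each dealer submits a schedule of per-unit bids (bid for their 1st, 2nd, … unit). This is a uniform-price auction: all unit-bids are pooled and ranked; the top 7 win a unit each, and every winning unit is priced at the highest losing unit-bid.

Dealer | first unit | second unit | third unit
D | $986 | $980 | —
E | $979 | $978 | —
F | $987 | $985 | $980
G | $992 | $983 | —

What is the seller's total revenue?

All unit-bids, highest first — top 7: 992 (G-1), 987 (F-1), 986 (D-1), 985 (F-2), 983 (G-2), 980 (D-2), 980 (F-3)
First bid not allocated: $979.
Allocation: D 2, F 3, G 2. Every unit priced at $979.
Revenue = 7 × 979 = $6,853.

Total revenue: $6,853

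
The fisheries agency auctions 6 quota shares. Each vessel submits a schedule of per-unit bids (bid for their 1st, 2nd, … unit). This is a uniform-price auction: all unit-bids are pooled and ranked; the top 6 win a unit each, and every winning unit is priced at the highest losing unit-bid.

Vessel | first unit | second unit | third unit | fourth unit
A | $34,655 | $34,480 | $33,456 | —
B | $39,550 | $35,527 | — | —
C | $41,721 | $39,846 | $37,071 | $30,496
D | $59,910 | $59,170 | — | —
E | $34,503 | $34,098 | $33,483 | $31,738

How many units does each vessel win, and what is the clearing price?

B 1, C 3, D 2; clearing price $35,527

Merging the schedules and taking the best 6: 59,910 (D-1), 59,170 (D-2), 41,721 (C-1), 39,846 (C-2), 39,550 (B-1), 37,071 (C-3)
Highest rejected unit-bid = $35,527.
Allocation: B 1, C 3, D 2.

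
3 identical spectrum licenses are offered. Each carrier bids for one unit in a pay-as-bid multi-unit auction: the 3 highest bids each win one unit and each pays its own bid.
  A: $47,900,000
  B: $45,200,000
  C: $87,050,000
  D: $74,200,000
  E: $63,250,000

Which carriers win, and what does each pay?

C $87,050,000, D $74,200,000, E $63,250,000

Ordering the bids: 87,050,000 (C), 74,200,000 (D), 63,250,000 (E), 47,900,000 (A), 45,200,000 (B)
Winners (3 units): C, D, E.
Each winner pays its own bid: C $87,050,000, D $74,200,000, E $63,250,000.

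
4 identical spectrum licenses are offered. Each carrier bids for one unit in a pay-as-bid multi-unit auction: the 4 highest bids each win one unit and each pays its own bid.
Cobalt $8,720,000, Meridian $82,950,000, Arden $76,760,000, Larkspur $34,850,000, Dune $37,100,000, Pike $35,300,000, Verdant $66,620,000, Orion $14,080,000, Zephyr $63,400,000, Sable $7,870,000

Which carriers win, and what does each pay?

Bids ranked high→low: 82,950,000 (Meridian), 76,760,000 (Arden), 66,620,000 (Verdant), 63,400,000 (Zephyr), 37,100,000 (Dune), 35,300,000 (Pike), …
Top 4: Meridian, Arden, Verdant, Zephyr.
Each winner pays its own bid: Meridian $82,950,000, Arden $76,760,000, Verdant $66,620,000, Zephyr $63,400,000.

Meridian $82,950,000, Arden $76,760,000, Verdant $66,620,000, Zephyr $63,400,000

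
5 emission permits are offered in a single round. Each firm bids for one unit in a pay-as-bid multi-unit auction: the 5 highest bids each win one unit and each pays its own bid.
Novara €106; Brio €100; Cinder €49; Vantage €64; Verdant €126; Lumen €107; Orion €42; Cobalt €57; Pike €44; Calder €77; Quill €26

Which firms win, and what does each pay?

Sorting: 126 (Verdant), 107 (Lumen), 106 (Novara), 100 (Brio), 77 (Calder), 64 (Vantage), 57 (Cobalt), …
Top 5: Verdant, Lumen, Novara, Brio, Calder.
Each winner pays its own bid: Verdant €126, Lumen €107, Novara €106, Brio €100, Calder €77.

Verdant €126, Lumen €107, Novara €106, Brio €100, Calder €77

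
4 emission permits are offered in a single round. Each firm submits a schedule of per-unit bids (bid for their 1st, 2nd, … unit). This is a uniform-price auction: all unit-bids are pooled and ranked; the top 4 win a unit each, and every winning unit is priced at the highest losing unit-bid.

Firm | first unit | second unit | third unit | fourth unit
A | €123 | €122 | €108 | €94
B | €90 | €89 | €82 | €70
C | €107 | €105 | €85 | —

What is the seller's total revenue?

Total revenue: €420

Pooled unit-bids ranked (top 4): 123 (A-1), 122 (A-2), 108 (A-3), 107 (C-1)
Highest rejected unit-bid = €105.
Allocation: A 3, C 1. Every unit priced at €105.
Revenue = 4 × 105 = €420.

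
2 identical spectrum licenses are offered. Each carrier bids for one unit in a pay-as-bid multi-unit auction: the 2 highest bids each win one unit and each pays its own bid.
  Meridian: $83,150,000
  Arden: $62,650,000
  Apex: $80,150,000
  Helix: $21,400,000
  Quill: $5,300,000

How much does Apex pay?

Bids ranked high→low: 83,150,000 (Meridian), 80,150,000 (Apex), 62,650,000 (Arden), 21,400,000 (Helix), …
The 2 highest are Meridian, Apex.
Apex wins → own bid $80,150,000.

Apex pays $80,150,000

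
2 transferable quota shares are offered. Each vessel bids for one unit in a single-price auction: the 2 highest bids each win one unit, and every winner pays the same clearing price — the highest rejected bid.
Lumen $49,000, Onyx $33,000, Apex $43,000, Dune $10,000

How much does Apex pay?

Apex pays $33,000

Ordering the bids: 49,000 (Lumen), 43,000 (Apex), 33,000 (Onyx), 10,000 (Dune)
Winners (2 units): Lumen, Apex.
Highest unsuccessful bid: $33,000 → clearing price.
Apex wins → pays $33,000.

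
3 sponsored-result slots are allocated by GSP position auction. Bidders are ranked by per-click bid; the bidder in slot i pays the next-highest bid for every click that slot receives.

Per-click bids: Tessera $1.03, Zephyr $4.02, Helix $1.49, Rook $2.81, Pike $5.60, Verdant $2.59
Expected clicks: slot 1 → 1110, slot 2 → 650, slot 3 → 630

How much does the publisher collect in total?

Total revenue: $7920.40

Per-click bids in order: $5.60 (Pike) > $4.02 (Zephyr) > $2.81 (Rook) > $2.59 (Verdant) > …
Slot 1: Pike pays $4.02 × 1110 = $4462.20
Slot 2: Zephyr pays $2.81 × 650 = $1826.50
Slot 3: Rook pays $2.59 × 630 = $1631.70
Total = $7920.40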